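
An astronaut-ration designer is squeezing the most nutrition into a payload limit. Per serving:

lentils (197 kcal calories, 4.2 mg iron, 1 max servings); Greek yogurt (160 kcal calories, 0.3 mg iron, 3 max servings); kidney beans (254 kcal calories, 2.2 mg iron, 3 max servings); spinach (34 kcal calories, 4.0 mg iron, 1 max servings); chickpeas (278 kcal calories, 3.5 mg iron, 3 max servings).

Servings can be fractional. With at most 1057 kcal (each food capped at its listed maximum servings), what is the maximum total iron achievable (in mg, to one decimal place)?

Iron per kcal: spinach 0.1176, lentils 0.02132, chickpeas 0.01259, kidney beans 0.008661, Greek yogurt 0.001875.
Take 1 serving of spinach: uses 34 kcal, +4.0 mg iron (running total 4.0 mg).
Take 1 serving of lentils: uses 197 kcal, +4.2 mg iron (running total 8.2 mg).
Take 2.971 servings of chickpeas: uses 826 kcal, +10.4 mg iron (running total 18.6 mg).
Greedy by best ratio exhausts the calories allowance optimally: 18.6 mg.

18.6 mg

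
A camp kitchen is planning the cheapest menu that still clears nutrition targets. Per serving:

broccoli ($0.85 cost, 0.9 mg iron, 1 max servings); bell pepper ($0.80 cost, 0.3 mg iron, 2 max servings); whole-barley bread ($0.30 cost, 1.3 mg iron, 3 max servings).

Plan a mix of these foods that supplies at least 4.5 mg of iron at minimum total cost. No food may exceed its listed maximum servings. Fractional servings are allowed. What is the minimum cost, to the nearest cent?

Cost per mg of iron: whole-barley bread $0.2308, broccoli $0.9444, bell pepper $2.6667.
Take 3 servings of whole-barley bread: +3.9 mg iron for $0.90 (total $0.90, still need 0.6 mg).
Take 0.6667 servings of broccoli: +0.6 mg iron for $0.57 (total $1.47, still need 0.0 mg).
Greedy by cheapest-per-mg is optimal for a single linear constraint, so the minimum cost is $1.47.

$1.47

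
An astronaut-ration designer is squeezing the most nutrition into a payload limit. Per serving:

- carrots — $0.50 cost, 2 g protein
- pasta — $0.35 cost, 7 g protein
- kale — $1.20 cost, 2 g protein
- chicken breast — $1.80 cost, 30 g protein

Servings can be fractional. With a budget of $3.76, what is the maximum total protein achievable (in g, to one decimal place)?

75.2 g

Protein per dollar: pasta 20, chicken breast 16.67, carrots 4, kale 1.667.
With no serving limits, spend the whole cost allowance on pasta: $3.76 / $0.35 × 7 g = 75.2 g.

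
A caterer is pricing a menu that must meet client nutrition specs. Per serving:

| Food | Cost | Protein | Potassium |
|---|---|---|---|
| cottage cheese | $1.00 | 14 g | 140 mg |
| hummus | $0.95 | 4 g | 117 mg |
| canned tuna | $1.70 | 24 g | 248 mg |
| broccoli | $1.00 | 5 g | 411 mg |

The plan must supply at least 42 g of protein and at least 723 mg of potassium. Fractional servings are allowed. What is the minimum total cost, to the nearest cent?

$3.49

At the optimum either one food covers both requirements or two foods hit both targets exactly; no other combination can be cheaper.
cottage cheese only: max(42/14, 723/140) = 5.164 servings → $5.16.
hummus only: max(42/4, 723/117) = 10.5 servings → $9.97.
canned tuna only: max(42/24, 723/248) = 2.915 servings → $4.96.
broccoli only: max(42/5, 723/411) = 8.4 servings → $8.40.
cottage cheese + hummus with both tight: 1.876 servings and 3.935 servings → $5.61.
cottage cheese + canned tuna: the both-tight solution has a negative serving — not a feasible corner.
cottage cheese + broccoli with both tight: 2.7 servings and 0.8393 servings → $3.54.
hummus + canned tuna with both tight: 3.819 servings and 1.113 servings → $5.52.
hummus + broccoli with both targets exact would need a negative amount; discard.
canned tuna + broccoli with both tight: 1.582 servings and 0.8043 servings → $3.49.
Cheapest feasible corner: $3.49.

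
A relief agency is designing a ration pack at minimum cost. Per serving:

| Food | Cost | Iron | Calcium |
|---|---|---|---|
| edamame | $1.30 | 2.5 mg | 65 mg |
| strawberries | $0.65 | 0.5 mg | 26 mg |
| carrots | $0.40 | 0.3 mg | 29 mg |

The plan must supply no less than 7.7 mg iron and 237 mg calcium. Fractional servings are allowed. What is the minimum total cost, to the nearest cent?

edamame only: max(7.7/2.5, 237/65) = 3.646 servings → $4.74.
strawberries only: max(7.7/0.5, 237/26) = 15.4 servings → $10.01.
carrots only: max(7.7/0.3, 237/29) = 25.67 servings → $10.27.
edamame + strawberries with both tight: 2.514 servings and 2.831 servings → $5.11.
edamame + carrots with both tight: 2.872 servings and 1.736 servings → $4.43.
strawberries + carrots: the both-tight solution has a negative serving — not a feasible corner.
So the least-cost plan costs $4.43.

$4.43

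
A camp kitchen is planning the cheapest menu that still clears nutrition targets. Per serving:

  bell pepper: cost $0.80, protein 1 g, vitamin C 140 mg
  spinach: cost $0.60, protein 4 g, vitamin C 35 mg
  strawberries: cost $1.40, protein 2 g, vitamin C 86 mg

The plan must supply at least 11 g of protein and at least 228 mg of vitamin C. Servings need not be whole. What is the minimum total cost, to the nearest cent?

$2.30

With two linear requirements the optimum uses one or two foods; enumerate the corners.
bell pepper only: max(11/1, 228/140) = 11 servings → $8.80.
spinach only: max(11/4, 228/35) = 6.514 servings → $3.91.
strawberries only: max(11/2, 228/86) = 5.5 servings → $7.70.
bell pepper + spinach with both tight: 1.004 servings and 2.499 servings → $2.30.
bell pepper + strawberries with both targets exact would need a negative amount; discard.
spinach + strawberries with both tight: 1.788 servings and 1.923 servings → $3.77.
So the least-cost plan costs $2.30.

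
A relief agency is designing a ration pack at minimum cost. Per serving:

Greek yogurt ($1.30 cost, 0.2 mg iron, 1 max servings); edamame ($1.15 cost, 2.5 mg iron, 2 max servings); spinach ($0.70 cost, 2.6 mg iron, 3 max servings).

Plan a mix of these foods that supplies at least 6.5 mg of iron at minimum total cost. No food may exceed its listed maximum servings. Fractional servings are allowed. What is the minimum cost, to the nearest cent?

Cost per mg of iron: spinach $0.2692, edamame $0.4600, Greek yogurt $6.5000.
Take 2.5 servings of spinach: +6.5 mg iron for $1.75 (total $1.75, still need 0.0 mg).
Filling from the cheapest source first is optimal under one linear minimum: $1.75.

$1.75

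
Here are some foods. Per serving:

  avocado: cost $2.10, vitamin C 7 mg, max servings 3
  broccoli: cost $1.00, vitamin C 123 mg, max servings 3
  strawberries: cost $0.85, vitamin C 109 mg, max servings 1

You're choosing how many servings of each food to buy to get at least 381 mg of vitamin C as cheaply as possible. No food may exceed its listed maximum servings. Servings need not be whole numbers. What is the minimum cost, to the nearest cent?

$3.06

Cost per mg of vitamin C: strawberries $0.0078, broccoli $0.0081, avocado $0.3000.
Take 1 serving of strawberries: +109.0 mg vitamin C for $0.85 (total $0.85, still need 272.0 mg).
Take 2.211 servings of broccoli: +272.0 mg vitamin C for $2.21 (total $3.06, still need 0.0 mg).
Filling from the cheapest source first is optimal under one linear minimum: $3.06.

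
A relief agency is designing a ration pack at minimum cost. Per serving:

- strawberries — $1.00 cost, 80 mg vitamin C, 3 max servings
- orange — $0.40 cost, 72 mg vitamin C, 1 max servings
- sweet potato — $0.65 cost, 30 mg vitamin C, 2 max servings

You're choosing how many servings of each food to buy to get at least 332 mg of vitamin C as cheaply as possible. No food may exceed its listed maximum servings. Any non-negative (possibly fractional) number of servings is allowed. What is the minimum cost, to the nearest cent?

$3.83

Cost per mg of vitamin C: orange $0.0056, strawberries $0.0125, sweet potato $0.0217.
Take 1 serving of orange: +72.0 mg vitamin C for $0.40 (total $0.40, still need 260.0 mg).
Take 3 servings of strawberries: +240.0 mg vitamin C for $3.00 (total $3.40, still need 20.0 mg).
Take 0.6667 servings of sweet potato: +20.0 mg vitamin C for $0.43 (total $3.83, still need 0.0 mg).
Filling from the cheapest source first is optimal under one linear minimum: $3.83.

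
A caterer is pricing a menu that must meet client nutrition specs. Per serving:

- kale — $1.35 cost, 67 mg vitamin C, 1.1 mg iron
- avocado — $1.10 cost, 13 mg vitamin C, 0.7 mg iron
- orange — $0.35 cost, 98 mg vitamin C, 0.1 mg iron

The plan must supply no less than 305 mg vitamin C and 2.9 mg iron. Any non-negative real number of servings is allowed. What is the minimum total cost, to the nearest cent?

An LP optimum is at a vertex; with two nutrient constraints at most two foods are used. Check each candidate.
kale only: max(305/67, 2.9/1.1) = 4.552 servings → $6.15.
avocado only: max(305/13, 2.9/0.7) = 23.46 servings → $25.81.
orange only: max(305/98, 2.9/0.1) = 29 servings → $10.15.
kale + avocado: the both-tight solution has a negative serving — not a feasible corner.
kale + orange with both tight: 2.509 servings and 1.397 servings → $3.88.
avocado + orange with both tight: 3.77 servings and 2.612 servings → $5.06.
The minimum over all feasible corners is $3.88.

$3.88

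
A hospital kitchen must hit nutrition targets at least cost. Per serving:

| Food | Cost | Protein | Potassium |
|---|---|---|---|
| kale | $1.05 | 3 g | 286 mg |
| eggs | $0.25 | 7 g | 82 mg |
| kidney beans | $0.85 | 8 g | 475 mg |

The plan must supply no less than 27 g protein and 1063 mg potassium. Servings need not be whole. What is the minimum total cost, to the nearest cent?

A basic optimal solution has at most two foods positive. Try each food alone and each pair with both targets met exactly.
kale only: max(27/3, 1063/286) = 9 servings → $9.45.
eggs only: max(27/7, 1063/82) = 12.96 servings → $3.24.
kidney beans only: max(27/8, 1063/475) = 3.375 servings → $2.87.
kale + eggs with both tight: 2.977 servings and 2.581 servings → $3.77.
kale + kidney beans: the both-tight solution has a negative serving — not a feasible corner.
eggs + kidney beans with both tight: 1.619 servings and 1.958 servings → $2.07.
The minimum over all feasible corners is $2.07.

$2.07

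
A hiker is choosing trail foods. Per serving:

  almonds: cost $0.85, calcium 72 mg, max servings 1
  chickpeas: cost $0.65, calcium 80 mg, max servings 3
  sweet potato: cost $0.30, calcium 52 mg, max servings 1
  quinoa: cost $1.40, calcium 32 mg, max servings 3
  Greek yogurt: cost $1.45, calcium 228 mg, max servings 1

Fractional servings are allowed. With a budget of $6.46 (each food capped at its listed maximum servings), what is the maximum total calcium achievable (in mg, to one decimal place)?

Calcium per dollar: sweet potato 173.3, Greek yogurt 157.2, chickpeas 123.1, almonds 84.71, quinoa 22.86.
Take 1 serving of sweet potato: spends $0.30, +52.0 mg calcium (running total 52.0 mg).
Take 1 serving of Greek yogurt: spends $1.45, +228.0 mg calcium (running total 280.0 mg).
Take 3 servings of chickpeas: spends $1.95, +240.0 mg calcium (running total 520.0 mg).
Take 1 serving of almonds: spends $0.85, +72.0 mg calcium (running total 592.0 mg).
Take 1.364 servings of quinoa: spends $1.91, +43.7 mg calcium (running total 635.7 mg).
Greedy by best ratio exhausts the cost allowance optimally: 635.7 mg.

635.7 mg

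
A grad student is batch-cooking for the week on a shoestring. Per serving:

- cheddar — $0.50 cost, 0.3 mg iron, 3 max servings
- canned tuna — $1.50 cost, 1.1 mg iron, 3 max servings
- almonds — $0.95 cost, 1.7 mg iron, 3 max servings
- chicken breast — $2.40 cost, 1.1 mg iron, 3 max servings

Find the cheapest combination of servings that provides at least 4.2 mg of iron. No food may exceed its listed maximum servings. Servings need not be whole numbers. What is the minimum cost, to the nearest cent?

Cost per mg of iron: almonds $0.5588, canned tuna $1.3636, cheddar $1.6667, chicken breast $2.1818.
Take 2.471 servings of almonds: +4.2 mg iron for $2.35 (total $2.35, still need 0.0 mg).
Filling from the cheapest source first is optimal under one linear minimum: $2.35.

$2.35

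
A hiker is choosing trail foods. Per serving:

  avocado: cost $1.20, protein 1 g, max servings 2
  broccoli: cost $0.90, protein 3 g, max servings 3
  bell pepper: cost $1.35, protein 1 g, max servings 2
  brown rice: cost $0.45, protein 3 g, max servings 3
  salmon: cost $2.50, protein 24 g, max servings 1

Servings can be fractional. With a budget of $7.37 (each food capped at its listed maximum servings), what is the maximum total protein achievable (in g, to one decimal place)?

Protein per dollar: salmon 9.6, brown rice 6.667, broccoli 3.333, avocado 0.8333, bell pepper 0.7407.
Take 1 serving of salmon: spends $2.50, +24.0 g protein (running total 24.0 g).
Take 3 servings of brown rice: spends $1.35, +9.0 g protein (running total 33.0 g).
Take 3 servings of broccoli: spends $2.70, +9.0 g protein (running total 42.0 g).
Take 0.6833 servings of avocado: spends $0.82, +0.7 g protein (running total 42.7 g).
Greedy by best ratio exhausts the cost allowance optimally: 42.7 g.

42.7 g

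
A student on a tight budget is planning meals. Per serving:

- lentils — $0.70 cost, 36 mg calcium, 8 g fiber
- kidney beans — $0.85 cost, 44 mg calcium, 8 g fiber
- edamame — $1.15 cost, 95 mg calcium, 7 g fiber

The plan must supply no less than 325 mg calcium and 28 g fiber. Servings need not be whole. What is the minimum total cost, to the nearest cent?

Compare the cost at each extreme point of the feasible region.
lentils only: max(325/36, 28/8) = 9.028 servings → $6.32.
kidney beans only: max(325/44, 28/8) = 7.386 servings → $6.28.
edamame only: max(325/95, 28/7) = 4 servings → $4.60.
lentils + kidney beans: intersection lies outside the first quadrant.
lentils + edamame with both tight: 0.7579 servings and 3.134 servings → $4.13.
kidney beans + edamame with both tight: 0.8518 servings and 3.027 servings → $4.20.
Cheapest feasible corner: $4.13.

$4.13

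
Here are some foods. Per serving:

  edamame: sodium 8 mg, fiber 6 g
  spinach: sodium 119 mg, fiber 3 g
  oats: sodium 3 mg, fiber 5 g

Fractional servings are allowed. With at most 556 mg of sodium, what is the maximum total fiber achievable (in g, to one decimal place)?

926.7 g

Fiber per mg sodium: oats 1.667, edamame 0.75, spinach 0.02521.
With no serving limits, spend the whole sodium allowance on oats: 556 mg / 3 mg × 5 g = 926.7 g.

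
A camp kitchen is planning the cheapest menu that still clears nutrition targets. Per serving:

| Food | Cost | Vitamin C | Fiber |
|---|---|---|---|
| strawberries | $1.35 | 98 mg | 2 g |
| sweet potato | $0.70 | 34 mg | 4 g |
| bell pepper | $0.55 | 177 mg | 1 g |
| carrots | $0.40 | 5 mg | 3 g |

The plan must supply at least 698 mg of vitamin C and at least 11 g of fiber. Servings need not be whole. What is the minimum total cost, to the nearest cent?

$3.08

The cheapest plan sits at a corner of the feasible region — with two constraints it uses at most two foods.
strawberries only: max(698/98, 11/2) = 7.122 servings → $9.62.
sweet potato only: max(698/34, 11/4) = 20.53 servings → $14.37.
bell pepper only: max(698/177, 11/1) = 11 servings → $6.05.
carrots only: max(698/5, 11/3) = 139.6 servings → $55.84.
strawberries + sweet potato with both targets exact would need a negative amount; discard.
strawberries + bell pepper with both tight: 4.879 servings and 1.242 servings → $7.27.
strawberries + carrots: intersection lies outside the first quadrant.
sweet potato + bell pepper with both tight: 1.853 servings and 3.588 servings → $3.27.
sweet potato + carrots: the both-tight solution has a negative serving — not a feasible corner.
bell pepper + carrots with both tight: 3.876 servings and 2.375 servings → $3.08.
The minimum over all feasible corners is $3.08.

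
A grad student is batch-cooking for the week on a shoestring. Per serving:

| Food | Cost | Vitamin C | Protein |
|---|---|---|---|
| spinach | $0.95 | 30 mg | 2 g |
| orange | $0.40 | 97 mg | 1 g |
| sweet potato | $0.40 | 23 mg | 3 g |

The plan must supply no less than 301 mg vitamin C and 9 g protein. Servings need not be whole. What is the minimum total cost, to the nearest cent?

A basic optimal solution has at most two foods positive. Try each food alone and each pair with both targets met exactly.
spinach only: max(301/30, 9/2) = 10.03 servings → $9.53.
orange only: max(301/97, 9/1) = 9 servings → $3.60.
sweet potato only: max(301/23, 9/3) = 13.09 servings → $5.23.
spinach + orange with both tight: 3.488 servings and 2.024 servings → $4.12.
spinach + sweet potato with both targets exact would need a negative amount; discard.
orange + sweet potato with both tight: 2.597 servings and 2.134 servings → $1.89.
Cheapest feasible corner: $1.89.

$1.89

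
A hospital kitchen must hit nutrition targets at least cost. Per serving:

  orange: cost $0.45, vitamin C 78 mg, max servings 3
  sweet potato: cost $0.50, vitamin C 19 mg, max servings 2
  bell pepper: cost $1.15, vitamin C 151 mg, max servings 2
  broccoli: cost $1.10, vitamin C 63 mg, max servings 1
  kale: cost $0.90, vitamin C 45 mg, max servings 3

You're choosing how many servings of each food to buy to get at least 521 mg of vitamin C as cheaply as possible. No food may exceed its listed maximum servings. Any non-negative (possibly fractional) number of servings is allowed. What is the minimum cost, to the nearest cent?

Cost per mg of vitamin C: orange $0.0058, bell pepper $0.0076, broccoli $0.0175, kale $0.0200, sweet potato $0.0263.
Take 3 servings of orange: +234.0 mg vitamin C for $1.35 (total $1.35, still need 287.0 mg).
Take 1.901 servings of bell pepper: +287.0 mg vitamin C for $2.19 (total $3.54, still need 0.0 mg).
Greedy by cheapest-per-mg is optimal for a single linear constraint, so the minimum cost is $3.54.

$3.54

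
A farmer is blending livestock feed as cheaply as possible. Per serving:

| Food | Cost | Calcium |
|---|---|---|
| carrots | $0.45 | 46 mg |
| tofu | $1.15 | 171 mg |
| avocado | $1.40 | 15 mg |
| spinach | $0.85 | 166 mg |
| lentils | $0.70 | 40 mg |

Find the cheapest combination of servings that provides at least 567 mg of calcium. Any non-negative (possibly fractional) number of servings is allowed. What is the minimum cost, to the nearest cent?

$2.90

Cost per mg of calcium: spinach $0.0051, tofu $0.0067, carrots $0.0098, lentils $0.0175, avocado $0.0933.
With no serving limits, use only spinach: 567 mg / 166 mg = 3.416 servings × $0.85 = $2.90.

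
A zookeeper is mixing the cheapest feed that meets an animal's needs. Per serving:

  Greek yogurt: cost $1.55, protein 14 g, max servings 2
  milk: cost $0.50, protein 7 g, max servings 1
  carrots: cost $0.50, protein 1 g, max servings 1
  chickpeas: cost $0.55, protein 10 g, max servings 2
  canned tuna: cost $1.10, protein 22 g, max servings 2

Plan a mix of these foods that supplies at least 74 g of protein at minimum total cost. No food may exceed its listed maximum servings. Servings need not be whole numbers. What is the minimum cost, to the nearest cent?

Cost per g of protein: canned tuna $0.0500, chickpeas $0.0550, milk $0.0714, Greek yogurt $0.1107, carrots $0.5000.
Take 2 servings of canned tuna: +44.0 g protein for $2.20 (total $2.20, still need 30.0 g).
Take 2 servings of chickpeas: +20.0 g protein for $1.10 (total $3.30, still need 10.0 g).
Take 1 serving of milk: +7.0 g protein for $0.50 (total $3.80, still need 3.0 g).
Take 0.2143 servings of Greek yogurt: +3.0 g protein for $0.33 (total $4.13, still need 0.0 g).
Greedy by cheapest-per-g is optimal for a single linear constraint, so the minimum cost is $4.13.

$4.13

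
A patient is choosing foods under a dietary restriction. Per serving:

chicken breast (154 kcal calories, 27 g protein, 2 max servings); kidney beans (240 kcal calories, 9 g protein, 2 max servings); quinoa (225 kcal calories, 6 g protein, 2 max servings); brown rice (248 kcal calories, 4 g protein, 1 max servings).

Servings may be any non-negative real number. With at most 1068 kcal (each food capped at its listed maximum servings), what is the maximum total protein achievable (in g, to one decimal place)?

Protein per kcal: chicken breast 0.1753, kidney beans 0.0375, quinoa 0.02667, brown rice 0.01613.
Take 2 servings of chicken breast: uses 308 kcal, +54.0 g protein (running total 54.0 g).
Take 2 servings of kidney beans: uses 480 kcal, +18.0 g protein (running total 72.0 g).
Take 1.244 servings of quinoa: uses 280 kcal, +7.5 g protein (running total 79.5 g).
Greedy by best ratio exhausts the calories allowance optimally: 79.5 g.

79.5 g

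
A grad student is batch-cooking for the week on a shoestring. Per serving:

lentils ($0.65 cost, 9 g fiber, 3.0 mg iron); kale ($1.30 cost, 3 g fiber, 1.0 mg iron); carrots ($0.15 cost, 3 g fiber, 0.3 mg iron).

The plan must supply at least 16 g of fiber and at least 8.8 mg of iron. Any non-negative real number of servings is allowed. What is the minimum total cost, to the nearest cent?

$1.91

Minimising a linear cost over {fiber ≥ 16, iron ≥ 8.8, servings ≥ 0} — the optimum is at a vertex, using one or two foods.
lentils only: max(16/9, 8.8/3.0) = 2.933 servings → $1.91.
kale only: max(16/3, 8.8/1.0) = 8.8 servings → $11.44.
carrots only: max(16/3, 8.8/0.3) = 29.33 servings → $4.40.
lentils + kale (both tight): parallel constraints — no distinct corner.
lentils + carrots with both targets exact would need a negative amount; discard.
kale + carrots: intersection lies outside the first quadrant.
So the least-cost plan costs $1.91.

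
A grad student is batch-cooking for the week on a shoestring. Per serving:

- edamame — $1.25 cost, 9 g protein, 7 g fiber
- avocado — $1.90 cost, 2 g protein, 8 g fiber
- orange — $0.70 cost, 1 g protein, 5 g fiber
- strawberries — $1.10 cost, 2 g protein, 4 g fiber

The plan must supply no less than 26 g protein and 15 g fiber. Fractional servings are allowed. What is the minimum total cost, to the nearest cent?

For a min-cost LP with two ≥-constraints, a basic feasible solution has at most two positive variables.
edamame only: max(26/9, 15/7) = 2.889 servings → $3.61.
avocado only: max(26/2, 15/8) = 13 servings → $24.70.
orange only: max(26/1, 15/5) = 26 servings → $18.20.
strawberries only: max(26/2, 15/4) = 13 servings → $14.30.
edamame + avocado: the both-tight solution has a negative serving — not a feasible corner.
edamame + orange: intersection lies outside the first quadrant.
edamame + strawberries: intersection lies outside the first quadrant.
avocado + orange with both targets exact would need a negative amount; discard.
avocado + strawberries: intersection lies outside the first quadrant.
orange + strawberries: the both-tight solution has a negative serving — not a feasible corner.
So the least-cost plan costs $3.61.

$3.61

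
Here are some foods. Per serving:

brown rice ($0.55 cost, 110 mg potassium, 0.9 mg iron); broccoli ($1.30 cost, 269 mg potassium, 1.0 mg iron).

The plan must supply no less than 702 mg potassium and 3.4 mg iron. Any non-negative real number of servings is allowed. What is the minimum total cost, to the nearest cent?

$3.42

At the optimum either one food covers both requirements or two foods hit both targets exactly; no other combination can be cheaper.
brown rice only: max(702/110, 3.4/0.9) = 6.382 servings → $3.51.
broccoli only: max(702/269, 3.4/1.0) = 3.4 servings → $4.42.
brown rice + broccoli with both tight: 1.609 servings and 1.952 servings → $3.42.
The minimum over all feasible corners is $3.42.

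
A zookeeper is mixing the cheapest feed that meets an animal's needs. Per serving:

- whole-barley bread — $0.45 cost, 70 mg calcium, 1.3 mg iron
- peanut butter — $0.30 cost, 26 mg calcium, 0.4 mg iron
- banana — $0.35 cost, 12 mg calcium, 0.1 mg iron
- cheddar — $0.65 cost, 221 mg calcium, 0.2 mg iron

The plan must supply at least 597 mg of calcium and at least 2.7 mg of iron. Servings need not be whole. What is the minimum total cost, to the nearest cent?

whole-barley bread only: max(597/70, 2.7/1.3) = 8.529 servings → $3.84.
peanut butter only: max(597/26, 2.7/0.4) = 22.96 servings → $6.89.
banana only: max(597/12, 2.7/0.1) = 49.75 servings → $17.41.
cheddar only: max(597/221, 2.7/0.2) = 13.5 servings → $8.78.
whole-barley bread + peanut butter: the both-tight solution has a negative serving — not a feasible corner.
whole-barley bread + banana with both targets exact would need a negative amount; discard.
whole-barley bread + cheddar with both tight: 1.746 servings and 2.148 servings → $2.18.
peanut butter + banana: the both-tight solution has a negative serving — not a feasible corner.
peanut butter + cheddar with both tight: 5.737 servings and 2.026 servings → $3.04.
banana + cheddar with both tight: 24.23 servings and 1.386 servings → $9.38.
So the least-cost plan costs $2.18.

$2.18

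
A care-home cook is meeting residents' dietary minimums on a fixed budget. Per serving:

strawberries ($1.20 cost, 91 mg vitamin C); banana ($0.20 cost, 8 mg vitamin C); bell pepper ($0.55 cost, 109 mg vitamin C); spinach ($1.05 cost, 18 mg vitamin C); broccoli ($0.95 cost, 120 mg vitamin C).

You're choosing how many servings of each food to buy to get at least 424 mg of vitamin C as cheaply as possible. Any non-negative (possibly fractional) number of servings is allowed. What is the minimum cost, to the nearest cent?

$2.14

Cost per mg of vitamin C: bell pepper $0.0050, broccoli $0.0079, strawberries $0.0132, banana $0.0250, spinach $0.0583.
With no serving limits, use only bell pepper: 424 mg / 109 mg = 3.89 servings × $0.55 = $2.14.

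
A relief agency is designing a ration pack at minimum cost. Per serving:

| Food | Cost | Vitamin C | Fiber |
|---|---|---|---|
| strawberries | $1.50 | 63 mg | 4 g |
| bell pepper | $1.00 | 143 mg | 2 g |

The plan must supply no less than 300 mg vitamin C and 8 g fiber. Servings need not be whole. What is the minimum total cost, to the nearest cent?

Minimising a linear cost over {vitamin C ≥ 300, fiber ≥ 8, servings ≥ 0} — the optimum is at a vertex, using one or two foods.
strawberries only: max(300/63, 8/4) = 4.762 servings → $7.14.
bell pepper only: max(300/143, 8/2) = 4 servings → $4.00.
strawberries + bell pepper with both tight: 1.22 servings and 1.561 servings → $3.39.
Cheapest feasible corner: $3.39.

$3.39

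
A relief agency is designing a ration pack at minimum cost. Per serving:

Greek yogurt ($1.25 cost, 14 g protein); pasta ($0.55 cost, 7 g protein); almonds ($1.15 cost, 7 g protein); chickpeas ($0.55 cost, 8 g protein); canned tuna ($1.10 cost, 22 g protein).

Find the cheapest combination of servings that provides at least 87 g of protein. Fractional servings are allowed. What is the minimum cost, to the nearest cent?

$4.35

Cost per g of protein: canned tuna $0.0500, chickpeas $0.0688, pasta $0.0786, Greek yogurt $0.0893, almonds $0.1643.
With no serving limits, use only canned tuna: 87 g / 22 g = 3.955 servings × $1.10 = $4.35.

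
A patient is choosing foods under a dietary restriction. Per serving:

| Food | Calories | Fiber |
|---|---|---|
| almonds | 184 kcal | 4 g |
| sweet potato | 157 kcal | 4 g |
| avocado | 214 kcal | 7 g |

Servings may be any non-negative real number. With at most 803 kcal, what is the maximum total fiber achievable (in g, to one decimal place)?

Fiber per kcal: avocado 0.03271, sweet potato 0.02548, almonds 0.02174.
With no serving limits, spend the whole calories allowance on avocado: 803 kcal / 214 kcal × 7 g = 26.3 g.

26.3 g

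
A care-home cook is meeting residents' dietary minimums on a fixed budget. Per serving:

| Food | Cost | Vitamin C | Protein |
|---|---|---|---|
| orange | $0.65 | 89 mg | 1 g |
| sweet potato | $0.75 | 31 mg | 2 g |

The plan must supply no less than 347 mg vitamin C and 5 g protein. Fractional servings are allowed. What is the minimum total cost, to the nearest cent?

Minimising a linear cost over {vitamin C ≥ 347, protein ≥ 5, servings ≥ 0} — the optimum is at a vertex, using one or two foods.
orange only: max(347/89, 5/1) = 5 servings → $3.25.
sweet potato only: max(347/31, 5/2) = 11.19 servings → $8.40.
orange + sweet potato with both tight: 3.667 servings and 0.6667 servings → $2.88.
Cheapest feasible corner: $2.88.

$2.88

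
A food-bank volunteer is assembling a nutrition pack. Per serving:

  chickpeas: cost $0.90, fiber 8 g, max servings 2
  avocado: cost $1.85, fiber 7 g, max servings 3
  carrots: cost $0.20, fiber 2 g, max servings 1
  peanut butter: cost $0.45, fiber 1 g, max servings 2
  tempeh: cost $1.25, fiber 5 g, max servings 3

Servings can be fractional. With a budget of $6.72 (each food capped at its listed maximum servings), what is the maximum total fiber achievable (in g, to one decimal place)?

Fiber per dollar: carrots 10, chickpeas 8.889, tempeh 4, avocado 3.784, peanut butter 2.222.
Take 1 serving of carrots: spends $0.20, +2.0 g fiber (running total 2.0 g).
Take 2 servings of chickpeas: spends $1.80, +16.0 g fiber (running total 18.0 g).
Take 3 servings of tempeh: spends $3.75, +15.0 g fiber (running total 33.0 g).
Take 0.5243 servings of avocado: spends $0.97, +3.7 g fiber (running total 36.7 g).
Filling greedily by fiber-per-dollar is optimal for one linear limit, giving 36.7 g.

36.7 g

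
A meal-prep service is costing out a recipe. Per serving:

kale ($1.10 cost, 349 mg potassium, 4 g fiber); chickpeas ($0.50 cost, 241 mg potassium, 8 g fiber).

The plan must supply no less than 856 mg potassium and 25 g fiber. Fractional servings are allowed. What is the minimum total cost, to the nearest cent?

Compare the cost at each extreme point of the feasible region.
kale only: max(856/349, 25/4) = 6.25 servings → $6.88.
chickpeas only: max(856/241, 25/8) = 3.552 servings → $1.78.
kale + chickpeas with both tight: 0.4502 servings and 2.9 servings → $1.95.
The minimum over all feasible corners is $1.78.

$1.78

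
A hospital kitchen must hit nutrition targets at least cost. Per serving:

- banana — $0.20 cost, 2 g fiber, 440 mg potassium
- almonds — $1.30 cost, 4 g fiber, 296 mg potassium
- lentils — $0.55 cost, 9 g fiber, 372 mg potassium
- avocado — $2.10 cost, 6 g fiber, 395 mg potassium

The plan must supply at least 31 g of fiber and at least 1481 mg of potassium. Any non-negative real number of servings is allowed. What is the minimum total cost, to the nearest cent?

$1.94

Check every corner: each single food scaled to meet both minima, and each pair solved so both constraints bind.
banana only: max(31/2, 1481/440) = 15.5 servings → $3.10.
almonds only: max(31/4, 1481/296) = 7.75 servings → $10.07.
lentils only: max(31/9, 1481/372) = 3.981 servings → $2.19.
avocado only: max(31/6, 1481/395) = 5.167 servings → $10.85.
banana + almonds with both targets exact would need a negative amount; discard.
banana + lentils with both tight: 0.5588 servings and 3.32 servings → $1.94.
banana + avocado: the both-tight solution has a negative serving — not a feasible corner.
almonds + lentils with both tight: 1.528 servings and 2.765 servings → $3.51.
almonds + avocado: the both-tight solution has a negative serving — not a feasible corner.
lentils + avocado with both tight: 2.539 servings and 1.358 servings → $4.25.
The minimum over all feasible corners is $1.94.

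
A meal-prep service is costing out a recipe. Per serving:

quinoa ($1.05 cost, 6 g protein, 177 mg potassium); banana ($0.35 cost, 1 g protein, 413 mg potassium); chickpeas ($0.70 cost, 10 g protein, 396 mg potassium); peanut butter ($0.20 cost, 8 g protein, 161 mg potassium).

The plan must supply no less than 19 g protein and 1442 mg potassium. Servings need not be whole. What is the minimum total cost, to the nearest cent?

$1.35

At the optimum either one food covers both requirements or two foods hit both targets exactly; no other combination can be cheaper.
quinoa only: max(19/6, 1442/177) = 8.147 servings → $8.55.
banana only: max(19/1, 1442/413) = 19 servings → $6.65.
chickpeas only: max(19/10, 1442/396) = 3.641 servings → $2.55.
peanut butter only: max(19/8, 1442/161) = 8.957 servings → $1.79.
quinoa + banana with both tight: 2.784 servings and 2.299 servings → $3.73.
quinoa + chickpeas: intersection lies outside the first quadrant.
quinoa + peanut butter: the both-tight solution has a negative serving — not a feasible corner.
banana + chickpeas with both tight: 1.847 servings and 1.715 servings → $1.85.
banana + peanut butter with both tight: 2.697 servings and 2.038 servings → $1.35.
chickpeas + peanut butter: intersection lies outside the first quadrant.
So the least-cost plan costs $1.35.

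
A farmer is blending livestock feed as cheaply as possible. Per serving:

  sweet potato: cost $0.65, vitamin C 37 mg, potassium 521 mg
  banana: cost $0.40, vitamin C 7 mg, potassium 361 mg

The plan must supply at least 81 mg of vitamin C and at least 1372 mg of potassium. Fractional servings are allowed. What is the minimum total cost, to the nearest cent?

At the optimum either one food covers both requirements or two foods hit both targets exactly; no other combination can be cheaper.
sweet potato only: max(81/37, 1372/521) = 2.633 servings → $1.71.
banana only: max(81/7, 1372/361) = 11.57 servings → $4.63.
sweet potato + banana with both tight: 2.022 servings and 0.8819 servings → $1.67.
The minimum over all feasible corners is $1.67.

$1.67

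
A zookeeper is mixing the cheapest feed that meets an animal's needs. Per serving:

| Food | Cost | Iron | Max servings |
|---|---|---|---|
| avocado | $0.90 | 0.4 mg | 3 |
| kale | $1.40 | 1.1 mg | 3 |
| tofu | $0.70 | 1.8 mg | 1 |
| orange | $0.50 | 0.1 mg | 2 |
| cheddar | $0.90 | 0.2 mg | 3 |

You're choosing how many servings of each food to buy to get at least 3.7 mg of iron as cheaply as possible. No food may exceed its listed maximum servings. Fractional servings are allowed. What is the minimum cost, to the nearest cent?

$3.12

Cost per mg of iron: tofu $0.3889, kale $1.2727, avocado $2.2500, cheddar $4.5000, orange $5.0000.
Take 1 serving of tofu: +1.8 mg iron for $0.70 (total $0.70, still need 1.9 mg).
Take 1.727 servings of kale: +1.9 mg iron for $2.42 (total $3.12, still need 0.0 mg).
Filling from the cheapest source first is optimal under one linear minimum: $3.12.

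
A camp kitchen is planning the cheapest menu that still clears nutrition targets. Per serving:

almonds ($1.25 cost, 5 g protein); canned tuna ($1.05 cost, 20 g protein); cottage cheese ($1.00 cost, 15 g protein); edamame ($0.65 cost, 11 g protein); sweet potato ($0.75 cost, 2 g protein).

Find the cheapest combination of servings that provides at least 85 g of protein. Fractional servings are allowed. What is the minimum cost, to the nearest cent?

$4.46

Cost per g of protein: canned tuna $0.0525, edamame $0.0591, cottage cheese $0.0667, almonds $0.2500, sweet potato $0.3750.
With no serving limits, use only canned tuna: 85 g / 20 g = 4.25 servings × $1.05 = $4.46.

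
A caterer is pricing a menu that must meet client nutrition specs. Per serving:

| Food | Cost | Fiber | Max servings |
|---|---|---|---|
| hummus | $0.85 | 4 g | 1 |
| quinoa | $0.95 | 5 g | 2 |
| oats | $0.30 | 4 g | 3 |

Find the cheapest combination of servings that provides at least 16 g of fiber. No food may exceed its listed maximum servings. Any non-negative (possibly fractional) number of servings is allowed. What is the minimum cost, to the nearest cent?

Cost per g of fiber: oats $0.0750, quinoa $0.1900, hummus $0.2125.
Take 3 servings of oats: +12.0 g fiber for $0.90 (total $0.90, still need 4.0 g).
Take 0.8 servings of quinoa: +4.0 g fiber for $0.76 (total $1.66, still need 0.0 g).
Filling from the cheapest source first is optimal under one linear minimum: $1.66.

$1.66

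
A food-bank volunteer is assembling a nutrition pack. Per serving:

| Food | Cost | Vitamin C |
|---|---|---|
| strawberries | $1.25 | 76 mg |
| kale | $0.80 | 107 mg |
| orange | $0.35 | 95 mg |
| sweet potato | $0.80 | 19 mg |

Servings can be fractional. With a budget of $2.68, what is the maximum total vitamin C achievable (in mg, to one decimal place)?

Vitamin C per dollar: orange 271.4, kale 133.8, strawberries 60.8, sweet potato 23.75.
With no serving limits, spend the whole cost allowance on orange: $2.68 / $0.35 × 95 mg = 727.4 mg.

727.4 mg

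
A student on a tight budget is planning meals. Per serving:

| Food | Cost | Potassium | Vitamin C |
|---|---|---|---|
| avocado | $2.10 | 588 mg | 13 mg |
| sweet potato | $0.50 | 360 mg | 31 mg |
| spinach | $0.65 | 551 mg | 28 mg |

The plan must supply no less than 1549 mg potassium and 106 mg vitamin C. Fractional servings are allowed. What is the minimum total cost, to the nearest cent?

Check every corner: each single food scaled to meet both minima, and each pair solved so both constraints bind.
avocado only: max(1549/588, 106/13) = 8.154 servings → $17.12.
sweet potato only: max(1549/360, 106/31) = 4.303 servings → $2.15.
spinach only: max(1549/551, 106/28) = 3.786 servings → $2.46.
avocado + sweet potato with both tight: 0.7277 servings and 3.114 servings → $3.09.
avocado + spinach: intersection lies outside the first quadrant.
sweet potato + spinach with both tight: 2.147 servings and 1.408 servings → $1.99.
So the least-cost plan costs $1.99.

$1.99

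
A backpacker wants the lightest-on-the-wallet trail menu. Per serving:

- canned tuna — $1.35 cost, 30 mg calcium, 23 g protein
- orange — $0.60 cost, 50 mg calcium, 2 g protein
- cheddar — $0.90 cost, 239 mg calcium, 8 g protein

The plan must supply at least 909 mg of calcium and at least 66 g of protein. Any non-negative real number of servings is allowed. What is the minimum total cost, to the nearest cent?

An LP optimum is at a vertex; with two nutrient constraints at most two foods are used. Check each candidate.
canned tuna only: max(909/30, 66/23) = 30.3 servings → $40.91.
orange only: max(909/50, 66/2) = 33 servings → $19.80.
cheddar only: max(909/239, 66/8) = 8.25 servings → $7.42.
canned tuna + orange with both tight: 1.36 servings and 17.36 servings → $12.25.
canned tuna + cheddar with both tight: 1.617 servings and 3.6 servings → $5.42.
orange + cheddar: the both-tight solution has a negative serving — not a feasible corner.
The minimum over all feasible corners is $5.42.

$5.42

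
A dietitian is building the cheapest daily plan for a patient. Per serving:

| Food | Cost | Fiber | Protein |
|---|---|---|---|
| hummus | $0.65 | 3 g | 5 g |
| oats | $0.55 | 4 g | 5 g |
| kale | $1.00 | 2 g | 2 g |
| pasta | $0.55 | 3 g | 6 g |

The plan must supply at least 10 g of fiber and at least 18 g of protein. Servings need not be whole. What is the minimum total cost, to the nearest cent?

$1.71

Two binding constraints pin down two serving amounts, so the optimal mix uses at most two foods. The candidates are each food alone (scaled to the tighter of fiber/protein) and each pair with both constraints tight.
hummus only: max(10/3, 18/5) = 3.6 servings → $2.34.
oats only: max(10/4, 18/5) = 3.6 servings → $1.98.
kale only: max(10/2, 18/2) = 9 servings → $9.00.
pasta only: max(10/3, 18/6) = 3.333 servings → $1.83.
hummus + oats with both targets exact would need a negative amount; discard.
hummus + kale: intersection lies outside the first quadrant.
hummus + pasta with both tight: 2 servings and 1.333 servings → $2.03.
oats + kale: the both-tight solution has a negative serving — not a feasible corner.
oats + pasta with both tight: 0.6667 servings and 2.444 servings → $1.71.
kale + pasta with both tight: 1 serving and 2.667 servings → $2.47.
Cheapest feasible corner: $1.71.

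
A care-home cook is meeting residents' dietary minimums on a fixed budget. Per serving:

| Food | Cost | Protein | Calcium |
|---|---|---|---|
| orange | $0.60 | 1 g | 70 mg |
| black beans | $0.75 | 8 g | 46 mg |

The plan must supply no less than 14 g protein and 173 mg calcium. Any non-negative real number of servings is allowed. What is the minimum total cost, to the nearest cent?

$2.04

For a min-cost LP with two ≥-constraints, a basic feasible solution has at most two positive variables.
orange only: max(14/1, 173/70) = 14 servings → $8.40.
black beans only: max(14/8, 173/46) = 3.761 servings → $2.82.
orange + black beans with both tight: 1.44 servings and 1.57 servings → $2.04.
Cheapest feasible corner: $2.04.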